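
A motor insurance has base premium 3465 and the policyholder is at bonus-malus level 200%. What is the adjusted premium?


adjusted = base * BM_level / 100
= 3465 * 200 / 100
= 3465 * 2.0
= 6930.0


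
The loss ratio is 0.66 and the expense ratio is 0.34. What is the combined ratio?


Combined ratio = loss ratio + expense ratio
= 0.66 + 0.34
= 1.0


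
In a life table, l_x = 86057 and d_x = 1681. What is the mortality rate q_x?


q_x = d_x / l_x
= 1681 / 86057
= 0.0195


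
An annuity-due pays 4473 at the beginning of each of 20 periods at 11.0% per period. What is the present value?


PV_due = PMT * (1-(1+i)^(-n))/i * (1+i)
PV_immediate = 35619.9667
PV_due = 35619.9667 * 1.11
= 39538.163


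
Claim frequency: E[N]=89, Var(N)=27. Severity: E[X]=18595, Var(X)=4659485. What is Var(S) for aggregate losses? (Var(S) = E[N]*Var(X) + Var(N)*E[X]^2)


Var(S) = E[N]*Var(X) + Var(N)*E[X]^2
= 89*4659485 + 27*18595^2
= 414694165 + 9335898675
= 9.7506e+09


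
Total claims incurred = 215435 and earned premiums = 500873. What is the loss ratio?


Loss ratio = claims / premiums
= 215435 / 500873
= 0.4301


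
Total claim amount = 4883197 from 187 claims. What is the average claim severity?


severity = total / number
= 4883197 / 187
= 26113.3529


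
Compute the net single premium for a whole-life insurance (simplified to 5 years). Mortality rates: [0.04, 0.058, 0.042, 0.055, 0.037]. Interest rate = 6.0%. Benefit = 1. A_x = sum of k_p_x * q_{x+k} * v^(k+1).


v = 0.943396
Year 0: k_p_x=1.0, q=0.04, term=0.037736
Year 1: k_p_x=0.96, q=0.058, term=0.049555
Year 2: k_p_x=0.90432, q=0.042, term=0.03189
Year 3: k_p_x=0.866339, q=0.055, term=0.037742
Year 4: k_p_x=0.81869, q=0.037, term=0.022636
A_x = 0.1796


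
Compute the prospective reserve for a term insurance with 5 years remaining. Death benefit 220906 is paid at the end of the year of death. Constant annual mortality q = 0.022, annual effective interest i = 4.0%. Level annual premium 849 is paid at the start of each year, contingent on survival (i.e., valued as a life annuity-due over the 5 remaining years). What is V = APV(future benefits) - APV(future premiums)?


v = 1/(1+i) = 0.961538
APV(future benefits) per unit = sum_{k=0}^{4} k_p_x * q * v^(k+1) = 0.093888
APV(future benefits) = 220906 * 0.093888 = 20740.411
Life annuity-due factor ä_{x:5} = sum_{k=0}^{4} k_p_x * v^k = 4.438339
APV(future premiums) = 849 * 4.438339 = 3768.1501
V = 20740.411 - 3768.1501
= 16972.2609


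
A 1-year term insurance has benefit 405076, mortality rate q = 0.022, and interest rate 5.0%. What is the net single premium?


NSP = benefit * q * v
v = 1/(1+i) = 0.952381
NSP = 405076 * 0.022 * 0.952381
= 8487.3067


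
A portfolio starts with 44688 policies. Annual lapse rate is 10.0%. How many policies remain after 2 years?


remaining = initial * (1 - lapse)^years
= 44688 * (1 - 0.1)^2
= 44688 * 0.81
= 36197.28


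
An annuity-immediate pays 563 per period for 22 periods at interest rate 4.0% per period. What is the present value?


PV = PMT * (1 - (1+i)^(-n)) / i
= 563 * (1 - (1+0.04)^(-22)) / 0.04
= 563 * (1 - 0.421955) / 0.04
= 563 * 14.451115
= 8135.9779


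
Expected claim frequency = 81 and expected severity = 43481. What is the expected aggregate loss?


E[S] = E[N] * E[X]
= 81 * 43481
= 3.5220e+06


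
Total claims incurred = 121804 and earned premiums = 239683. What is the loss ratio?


Loss ratio = claims / premiums
= 121804 / 239683
= 0.5082


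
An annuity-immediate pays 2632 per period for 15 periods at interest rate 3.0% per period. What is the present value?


PV = PMT * (1 - (1+i)^(-n)) / i
= 2632 * (1 - (1+0.03)^(-15)) / 0.03
= 2632 * (1 - 0.641862) / 0.03
= 2632 * 11.937935
= 31420.6451


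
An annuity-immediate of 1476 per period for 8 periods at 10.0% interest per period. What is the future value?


FV = PMT * ((1+i)^n - 1) / i
= 1476 * ((1.1)^8 - 1) / 0.1
= 1476 * (2.143589 - 1) / 0.1
= 16879.3708


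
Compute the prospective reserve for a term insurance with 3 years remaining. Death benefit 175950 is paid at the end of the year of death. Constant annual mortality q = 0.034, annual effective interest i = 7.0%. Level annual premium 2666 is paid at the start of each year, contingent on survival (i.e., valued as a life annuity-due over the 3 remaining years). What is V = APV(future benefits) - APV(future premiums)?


v = 1/(1+i) = 0.934579
APV(future benefits) per unit = sum_{k=0}^{2} k_p_x * q * v^(k+1) = 0.086362
APV(future benefits) = 175950 * 0.086362 = 15195.3681
Life annuity-due factor ä_{x:3} = sum_{k=0}^{2} k_p_x * v^k = 2.717858
APV(future premiums) = 2666 * 2.717858 = 7245.8103
V = 15195.3681 - 7245.8103
= 7949.5578


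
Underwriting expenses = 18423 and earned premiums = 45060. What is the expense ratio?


Expense ratio = expenses / premiums
= 18423 / 45060
= 0.4089


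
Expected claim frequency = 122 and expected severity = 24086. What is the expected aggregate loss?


E[S] = E[N] * E[X]
= 122 * 24086
= 2.9385e+06


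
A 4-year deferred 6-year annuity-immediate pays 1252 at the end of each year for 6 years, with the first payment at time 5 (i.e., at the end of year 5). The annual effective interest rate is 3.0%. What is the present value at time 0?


PV at time 4 of the 6-year annuity-immediate:
a_n = 1252 * (1-(1+0.03)^(-6))/0.03 = 6782.3237
Discount back 4 years to time 0:
PV = 6782.3237 * (1+0.03)^(-4)
= 6782.3237 * 0.888487
= 6026.0068


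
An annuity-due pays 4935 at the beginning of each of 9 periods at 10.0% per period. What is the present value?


PV_due = PMT * (1-(1+i)^(-n))/i * (1+i)
PV_immediate = 28420.7825
PV_due = 28420.7825 * 1.1
= 31262.8608


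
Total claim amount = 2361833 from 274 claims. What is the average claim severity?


severity = total / number
= 2361833 / 274
= 8619.8285


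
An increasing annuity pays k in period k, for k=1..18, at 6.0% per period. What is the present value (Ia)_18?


(Ia)_n = sum_{k=1}^{n} k * v^k, v = 1/(1+i)
v = 0.943396
Sum computed term by term:
(Ia)_18 = 86.1845


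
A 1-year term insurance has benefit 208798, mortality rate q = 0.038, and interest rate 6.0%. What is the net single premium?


NSP = benefit * q * v
v = 1/(1+i) = 0.943396
NSP = 208798 * 0.038 * 0.943396
= 7485.2113


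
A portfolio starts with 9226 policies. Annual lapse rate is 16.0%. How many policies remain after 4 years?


remaining = initial * (1 - lapse)^years
= 9226 * (1 - 0.16)^4
= 9226 * 0.497871
= 4593.3612


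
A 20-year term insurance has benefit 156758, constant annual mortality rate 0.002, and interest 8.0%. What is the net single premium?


NSP = benefit * sum_{k=0}^{n-1} k_p_x * q * v^(k+1)
With constant q=0.002, v=0.925926
Sum = 0.019363
NSP = 156758 * 0.019363
= 3035.2654


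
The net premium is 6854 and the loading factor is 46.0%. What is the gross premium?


Gross = net * (1 + loading)
= 6854 * (1 + 0.46)
= 6854 * 1.46
= 10006.84


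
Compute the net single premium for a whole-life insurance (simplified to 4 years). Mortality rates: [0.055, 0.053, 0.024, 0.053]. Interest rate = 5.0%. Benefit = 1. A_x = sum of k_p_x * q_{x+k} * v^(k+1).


v = 0.952381
Year 0: k_p_x=1.0, q=0.055, term=0.052381
Year 1: k_p_x=0.945, q=0.053, term=0.045429
Year 2: k_p_x=0.894915, q=0.024, term=0.018553
Year 3: k_p_x=0.873437, q=0.053, term=0.038085
A_x = 0.1544


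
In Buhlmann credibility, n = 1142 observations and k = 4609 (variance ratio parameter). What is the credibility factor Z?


Z = n / (n + k)
= 1142 / (1142 + 4609)
= 1142 / 5751
= 0.1986


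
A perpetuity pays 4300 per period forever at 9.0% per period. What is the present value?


PV = PMT / i
= 4300 / 0.09
= 47777.7778


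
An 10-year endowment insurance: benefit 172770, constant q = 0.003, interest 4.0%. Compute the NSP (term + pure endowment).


Term component = 4151.6791
Pure endowment = 10_p_x * v^10 * benefit = 0.970402 * 0.675564 * 172770 = 113262.5991
NSP = 117414.2782


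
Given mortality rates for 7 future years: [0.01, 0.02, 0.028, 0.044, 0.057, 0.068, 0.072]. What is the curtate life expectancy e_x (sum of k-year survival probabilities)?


e_x = sum_{k=1}^{n} k_p_x
k_p_x values:
  1_p_x = 0.99
  2_p_x = 0.9702
  3_p_x = 0.943034
  4_p_x = 0.901541
  5_p_x = 0.850153
  6_p_x = 0.792343
  7_p_x = 0.735294
e_x = 6.1826


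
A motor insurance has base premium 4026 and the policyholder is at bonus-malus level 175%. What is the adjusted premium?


adjusted = base * BM_level / 100
= 4026 * 175 / 100
= 4026 * 1.75
= 7045.5


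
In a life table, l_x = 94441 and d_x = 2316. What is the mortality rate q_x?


q_x = d_x / l_x
= 2316 / 94441
= 0.0245


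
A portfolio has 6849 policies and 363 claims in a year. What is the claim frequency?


frequency = claims / policies
= 363 / 6849
= 0.053


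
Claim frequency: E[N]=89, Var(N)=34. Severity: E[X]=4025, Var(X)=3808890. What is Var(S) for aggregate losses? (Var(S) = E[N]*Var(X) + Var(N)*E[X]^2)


Var(S) = E[N]*Var(X) + Var(N)*E[X]^2
= 89*3808890 + 34*4025^2
= 338991210 + 550821250
= 8.8981e+08


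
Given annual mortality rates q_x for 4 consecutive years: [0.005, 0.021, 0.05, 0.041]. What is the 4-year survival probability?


p_k = 1 - q_k for each year
Survival = product of (1 - q_k)
= 0.995 * 0.979 * 0.95 * 0.959
= 0.8875


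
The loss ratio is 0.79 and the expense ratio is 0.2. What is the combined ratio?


Combined ratio = loss ratio + expense ratio
= 0.79 + 0.2
= 0.99


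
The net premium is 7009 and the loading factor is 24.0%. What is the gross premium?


Gross = net * (1 + loading)
= 7009 * (1 + 0.24)
= 7009 * 1.24
= 8691.16


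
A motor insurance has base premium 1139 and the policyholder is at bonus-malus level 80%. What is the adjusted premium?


adjusted = base * BM_level / 100
= 1139 * 80 / 100
= 1139 * 0.8
= 911.2


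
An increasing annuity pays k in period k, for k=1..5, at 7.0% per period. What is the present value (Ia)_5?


(Ia)_n = sum_{k=1}^{n} k * v^k, v = 1/(1+i)
v = 0.934579
Sum computed term by term:
(Ia)_5 = 11.7469


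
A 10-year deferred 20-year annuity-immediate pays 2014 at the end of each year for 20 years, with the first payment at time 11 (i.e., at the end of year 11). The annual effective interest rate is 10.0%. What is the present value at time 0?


PV at time 10 of the 20-year annuity-immediate:
a_n = 2014 * (1-(1+0.1)^(-20))/0.1 = 17146.3173
Discount back 10 years to time 0:
PV = 17146.3173 * (1+0.1)^(-10)
= 17146.3173 * 0.385543
= 6610.6476


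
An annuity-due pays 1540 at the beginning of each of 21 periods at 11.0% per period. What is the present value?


PV_due = PMT * (1-(1+i)^(-n))/i * (1+i)
PV_immediate = 12435.6084
PV_due = 12435.6084 * 1.11
= 13803.5253


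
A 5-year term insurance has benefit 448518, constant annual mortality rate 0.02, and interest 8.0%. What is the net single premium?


NSP = benefit * sum_{k=0}^{n-1} k_p_x * q * v^(k+1)
With constant q=0.02, v=0.925926
Sum = 0.076961
NSP = 448518 * 0.076961
= 34518.5458


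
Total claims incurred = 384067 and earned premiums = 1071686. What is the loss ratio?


Loss ratio = claims / premiums
= 384067 / 1071686
= 0.3584


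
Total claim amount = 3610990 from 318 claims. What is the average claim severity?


severity = total / number
= 3610990 / 318
= 11355.3145


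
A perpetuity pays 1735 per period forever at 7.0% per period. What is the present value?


PV = PMT / i
= 1735 / 0.07
= 24785.7143


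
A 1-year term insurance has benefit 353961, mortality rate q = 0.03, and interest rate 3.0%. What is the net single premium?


NSP = benefit * q * v
v = 1/(1+i) = 0.970874
NSP = 353961 * 0.03 * 0.970874
= 10309.5437


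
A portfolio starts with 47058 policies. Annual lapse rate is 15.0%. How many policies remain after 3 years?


remaining = initial * (1 - lapse)^years
= 47058 * (1 - 0.15)^3
= 47058 * 0.614125
= 28899.4942


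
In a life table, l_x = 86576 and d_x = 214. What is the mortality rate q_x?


q_x = d_x / l_x
= 214 / 86576
= 0.0025


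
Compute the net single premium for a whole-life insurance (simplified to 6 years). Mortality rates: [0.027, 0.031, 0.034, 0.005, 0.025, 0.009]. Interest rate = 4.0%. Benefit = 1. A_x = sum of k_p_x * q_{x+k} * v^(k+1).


v = 0.961538
Year 0: k_p_x=1.0, q=0.027, term=0.025962
Year 1: k_p_x=0.973, q=0.031, term=0.027887
Year 2: k_p_x=0.942837, q=0.034, term=0.028498
Year 3: k_p_x=0.910781, q=0.005, term=0.003893
Year 4: k_p_x=0.906227, q=0.025, term=0.018621
Year 5: k_p_x=0.883571, q=0.009, term=0.006285
A_x = 0.1111


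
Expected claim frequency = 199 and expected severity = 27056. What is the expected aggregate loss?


E[S] = E[N] * E[X]
= 199 * 27056
= 5.3841e+06


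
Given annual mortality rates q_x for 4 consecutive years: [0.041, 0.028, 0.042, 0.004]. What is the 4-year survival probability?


p_k = 1 - q_k for each year
Survival = product of (1 - q_k)
= 0.959 * 0.972 * 0.958 * 0.996
= 0.8894


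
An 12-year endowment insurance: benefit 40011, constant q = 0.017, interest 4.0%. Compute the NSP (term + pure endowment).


Term component = 5865.8032
Pure endowment = 12_p_x * v^12 * benefit = 0.814033 * 0.624597 * 40011 = 20343.3068
NSP = 26209.11


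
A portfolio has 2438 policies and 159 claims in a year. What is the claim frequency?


frequency = claims / policies
= 159 / 2438
= 0.0652


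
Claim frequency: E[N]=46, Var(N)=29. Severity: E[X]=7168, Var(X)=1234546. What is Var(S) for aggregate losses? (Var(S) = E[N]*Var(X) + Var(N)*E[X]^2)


Var(S) = E[N]*Var(X) + Var(N)*E[X]^2
= 46*1234546 + 29*7168^2
= 56789116 + 1490026496
= 1.5468e+09


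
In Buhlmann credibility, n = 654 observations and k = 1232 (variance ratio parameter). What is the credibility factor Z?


Z = n / (n + k)
= 654 / (654 + 1232)
= 654 / 1886
= 0.3468


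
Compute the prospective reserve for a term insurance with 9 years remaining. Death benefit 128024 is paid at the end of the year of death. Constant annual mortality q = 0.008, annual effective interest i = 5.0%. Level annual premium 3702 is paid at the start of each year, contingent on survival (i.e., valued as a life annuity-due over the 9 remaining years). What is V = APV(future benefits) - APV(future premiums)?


v = 1/(1+i) = 0.952381
APV(future benefits) per unit = sum_{k=0}^{8} k_p_x * q * v^(k+1) = 0.05522
APV(future benefits) = 128024 * 0.05522 = 7069.4878
Life annuity-due factor ä_{x:9} = sum_{k=0}^{8} k_p_x * v^k = 7.247628
APV(future premiums) = 3702 * 7.247628 = 26830.7171
V = 7069.4878 - 26830.7171
= -19761.2294


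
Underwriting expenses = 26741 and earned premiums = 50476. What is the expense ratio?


Expense ratio = expenses / premiums
= 26741 / 50476
= 0.5298


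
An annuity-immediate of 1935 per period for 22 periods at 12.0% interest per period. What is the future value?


FV = PMT * ((1+i)^n - 1) / i
= 1935 * ((1.12)^22 - 1) / 0.12
= 1935 * (12.10031 - 1) / 0.12
= 178992.4997


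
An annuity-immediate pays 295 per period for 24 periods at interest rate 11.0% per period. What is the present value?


PV = PMT * (1 - (1+i)^(-n)) / i
= 295 * (1 - (1+0.11)^(-24)) / 0.11
= 295 * (1 - 0.081705) / 0.11
= 295 * 8.348137
= 2462.7003


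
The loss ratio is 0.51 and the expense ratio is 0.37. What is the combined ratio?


Combined ratio = loss ratio + expense ratio
= 0.51 + 0.37
= 0.88


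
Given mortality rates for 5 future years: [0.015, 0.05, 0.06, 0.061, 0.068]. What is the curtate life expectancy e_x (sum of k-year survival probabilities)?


e_x = sum_{k=1}^{n} k_p_x
k_p_x values:
  1_p_x = 0.985
  2_p_x = 0.93575
  3_p_x = 0.879605
  4_p_x = 0.825949
  5_p_x = 0.769785
e_x = 4.3961


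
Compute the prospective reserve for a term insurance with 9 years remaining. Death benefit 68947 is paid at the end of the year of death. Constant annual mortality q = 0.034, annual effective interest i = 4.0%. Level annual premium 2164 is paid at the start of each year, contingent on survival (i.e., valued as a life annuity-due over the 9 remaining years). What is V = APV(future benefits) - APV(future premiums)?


v = 1/(1+i) = 0.961538
APV(future benefits) per unit = sum_{k=0}^{8} k_p_x * q * v^(k+1) = 0.223008
APV(future benefits) = 68947 * 0.223008 = 15375.7595
Life annuity-due factor ä_{x:9} = sum_{k=0}^{8} k_p_x * v^k = 6.821433
APV(future premiums) = 2164 * 6.821433 = 14761.5813
V = 15375.7595 - 14761.5813
= 614.1782


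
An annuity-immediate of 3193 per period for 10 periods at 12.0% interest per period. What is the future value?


FV = PMT * ((1+i)^n - 1) / i
= 3193 * ((1.12)^10 - 1) / 0.12
= 3193 * (3.105848 - 1) / 0.12
= 56033.1111


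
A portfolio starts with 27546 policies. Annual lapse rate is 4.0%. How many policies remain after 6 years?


remaining = initial * (1 - lapse)^years
= 27546 * (1 - 0.04)^6
= 27546 * 0.782758
= 21561.8461


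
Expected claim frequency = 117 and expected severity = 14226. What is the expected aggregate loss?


E[S] = E[N] * E[X]
= 117 * 14226
= 1.6644e+06


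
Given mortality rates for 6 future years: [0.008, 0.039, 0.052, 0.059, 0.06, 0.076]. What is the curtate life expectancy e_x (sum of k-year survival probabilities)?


e_x = sum_{k=1}^{n} k_p_x
k_p_x values:
  1_p_x = 0.992
  2_p_x = 0.953312
  3_p_x = 0.90374
  4_p_x = 0.850419
  5_p_x = 0.799394
  6_p_x = 0.73864
e_x = 5.2375


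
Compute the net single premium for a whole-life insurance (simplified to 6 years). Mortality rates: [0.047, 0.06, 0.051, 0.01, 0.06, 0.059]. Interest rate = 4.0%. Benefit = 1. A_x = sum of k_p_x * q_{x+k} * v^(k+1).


v = 0.961538
Year 0: k_p_x=1.0, q=0.047, term=0.045192
Year 1: k_p_x=0.953, q=0.06, term=0.052866
Year 2: k_p_x=0.89582, q=0.051, term=0.040615
Year 3: k_p_x=0.850133, q=0.01, term=0.007267
Year 4: k_p_x=0.841632, q=0.06, term=0.041506
Year 5: k_p_x=0.791134, q=0.059, term=0.036889
A_x = 0.2243


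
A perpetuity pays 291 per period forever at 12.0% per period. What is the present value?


PV = PMT / i
= 291 / 0.12
= 2425.0


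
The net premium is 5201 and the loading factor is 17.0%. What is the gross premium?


Gross = net * (1 + loading)
= 5201 * (1 + 0.17)
= 5201 * 1.17
= 6085.17


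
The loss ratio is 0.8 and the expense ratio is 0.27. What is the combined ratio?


Combined ratio = loss ratio + expense ratio
= 0.8 + 0.27
= 1.07


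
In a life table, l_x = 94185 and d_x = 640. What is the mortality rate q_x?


q_x = d_x / l_x
= 640 / 94185
= 0.0068


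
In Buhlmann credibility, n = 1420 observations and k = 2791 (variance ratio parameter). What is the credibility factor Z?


Z = n / (n + k)
= 1420 / (1420 + 2791)
= 1420 / 4211
= 0.3372


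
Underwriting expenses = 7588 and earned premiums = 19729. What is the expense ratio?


Expense ratio = expenses / premiums
= 7588 / 19729
= 0.3846


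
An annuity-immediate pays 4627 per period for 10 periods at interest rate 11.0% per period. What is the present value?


PV = PMT * (1 - (1+i)^(-n)) / i
= 4627 * (1 - (1+0.11)^(-10)) / 0.11
= 4627 * (1 - 0.352184) / 0.11
= 4627 * 5.889232
= 27249.4765


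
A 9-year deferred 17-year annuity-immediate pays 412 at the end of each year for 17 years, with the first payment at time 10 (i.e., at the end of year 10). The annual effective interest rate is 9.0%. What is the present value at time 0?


PV at time 9 of the 17-year annuity-immediate:
a_n = 412 * (1-(1+0.09)^(-17))/0.09 = 3519.9761
Discount back 9 years to time 0:
PV = 3519.9761 * (1+0.09)^(-9)
= 3519.9761 * 0.460428
= 1620.6948


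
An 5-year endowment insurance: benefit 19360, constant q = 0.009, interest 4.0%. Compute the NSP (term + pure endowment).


Term component = 762.3882
Pure endowment = 5_p_x * v^5 * benefit = 0.955803 * 0.821927 * 19360 = 15209.2195
NSP = 15971.6078


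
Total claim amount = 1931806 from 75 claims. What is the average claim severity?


severity = total / number
= 1931806 / 75
= 25757.4133


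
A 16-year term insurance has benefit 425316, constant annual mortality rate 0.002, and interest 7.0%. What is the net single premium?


NSP = benefit * sum_{k=0}^{n-1} k_p_x * q * v^(k+1)
With constant q=0.002, v=0.934579
Sum = 0.018665
NSP = 425316 * 0.018665
= 7938.5683


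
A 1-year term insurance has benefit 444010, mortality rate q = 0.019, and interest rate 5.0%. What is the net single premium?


NSP = benefit * q * v
v = 1/(1+i) = 0.952381
NSP = 444010 * 0.019 * 0.952381
= 8034.4667


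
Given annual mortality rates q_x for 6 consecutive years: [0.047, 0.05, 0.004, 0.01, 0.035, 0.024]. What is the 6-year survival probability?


p_k = 1 - q_k for each year
Survival = product of (1 - q_k)
= 0.953 * 0.95 * 0.996 * 0.99 * 0.965 * 0.976
= 0.8408


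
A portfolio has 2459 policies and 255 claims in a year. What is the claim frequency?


frequency = claims / policies
= 255 / 2459
= 0.1037


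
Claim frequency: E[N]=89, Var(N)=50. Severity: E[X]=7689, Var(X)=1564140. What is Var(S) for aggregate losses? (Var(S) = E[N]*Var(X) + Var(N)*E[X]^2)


Var(S) = E[N]*Var(X) + Var(N)*E[X]^2
= 89*1564140 + 50*7689^2
= 139208460 + 2956036050
= 3.0952e+09


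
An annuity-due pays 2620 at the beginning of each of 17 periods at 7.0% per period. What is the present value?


PV_due = PMT * (1-(1+i)^(-n))/i * (1+i)
PV_immediate = 25579.6442
PV_due = 25579.6442 * 1.07
= 27370.2193


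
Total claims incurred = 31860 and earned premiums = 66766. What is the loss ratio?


Loss ratio = claims / premiums
= 31860 / 66766
= 0.4772


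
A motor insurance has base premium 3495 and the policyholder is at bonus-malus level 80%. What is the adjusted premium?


adjusted = base * BM_level / 100
= 3495 * 80 / 100
= 3495 * 0.8
= 2796.0


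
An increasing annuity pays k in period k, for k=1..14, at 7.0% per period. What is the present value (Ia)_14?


(Ia)_n = sum_{k=1}^{n} k * v^k, v = 1/(1+i)
v = 0.934579
Sum computed term by term:
(Ia)_14 = 56.1173


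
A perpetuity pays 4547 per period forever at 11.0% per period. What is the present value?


PV = PMT / i
= 4547 / 0.11
= 41336.3636


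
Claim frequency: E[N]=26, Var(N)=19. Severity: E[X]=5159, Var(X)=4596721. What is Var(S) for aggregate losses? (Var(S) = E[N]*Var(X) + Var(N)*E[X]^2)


Var(S) = E[N]*Var(X) + Var(N)*E[X]^2
= 26*4596721 + 19*5159^2
= 119514746 + 505690339
= 6.2521e+08


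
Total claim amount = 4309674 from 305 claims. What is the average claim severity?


severity = total / number
= 4309674 / 305
= 14130.0787


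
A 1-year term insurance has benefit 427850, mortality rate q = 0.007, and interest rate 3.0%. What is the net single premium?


NSP = benefit * q * v
v = 1/(1+i) = 0.970874
NSP = 427850 * 0.007 * 0.970874
= 2907.7184


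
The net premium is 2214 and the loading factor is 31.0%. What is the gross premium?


Gross = net * (1 + loading)
= 2214 * (1 + 0.31)
= 2214 * 1.31
= 2900.34


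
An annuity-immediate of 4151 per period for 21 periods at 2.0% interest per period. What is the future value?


FV = PMT * ((1+i)^n - 1) / i
= 4151 * ((1.02)^21 - 1) / 0.02
= 4151 * (1.515666 - 1) / 0.02
= 107026.5497


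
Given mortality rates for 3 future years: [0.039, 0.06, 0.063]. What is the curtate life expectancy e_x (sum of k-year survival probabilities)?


e_x = sum_{k=1}^{n} k_p_x
k_p_x values:
  1_p_x = 0.961
  2_p_x = 0.90334
  3_p_x = 0.84643
e_x = 2.7108


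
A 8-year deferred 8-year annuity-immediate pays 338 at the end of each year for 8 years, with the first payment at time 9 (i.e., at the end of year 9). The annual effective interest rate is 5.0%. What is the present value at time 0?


PV at time 8 of the 8-year annuity-immediate:
a_n = 338 * (1-(1+0.05)^(-8))/0.05 = 2184.5659
Discount back 8 years to time 0:
PV = 2184.5659 * (1+0.05)^(-8)
= 2184.5659 * 0.676839
= 1478.6002


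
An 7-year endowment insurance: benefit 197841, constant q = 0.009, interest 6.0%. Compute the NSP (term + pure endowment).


Term component = 9695.7669
Pure endowment = 7_p_x * v^7 * benefit = 0.938676 * 0.665057 * 197841 = 123506.7868
NSP = 133202.5537


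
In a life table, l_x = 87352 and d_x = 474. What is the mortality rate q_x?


q_x = d_x / l_x
= 474 / 87352
= 0.0054


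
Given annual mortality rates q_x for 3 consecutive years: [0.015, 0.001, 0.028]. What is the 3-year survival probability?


p_k = 1 - q_k for each year
Survival = product of (1 - q_k)
= 0.985 * 0.999 * 0.972
= 0.9565


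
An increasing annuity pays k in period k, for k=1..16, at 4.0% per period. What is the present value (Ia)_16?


(Ia)_n = sum_{k=1}^{n} k * v^k, v = 1/(1+i)
v = 0.961538
Sum computed term by term:
(Ia)_16 = 89.3964


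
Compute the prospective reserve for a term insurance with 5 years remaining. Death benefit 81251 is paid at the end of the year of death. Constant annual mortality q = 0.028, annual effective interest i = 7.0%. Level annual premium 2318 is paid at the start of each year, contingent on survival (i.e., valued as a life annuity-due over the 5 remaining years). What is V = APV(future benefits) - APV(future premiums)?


v = 1/(1+i) = 0.934579
APV(future benefits) per unit = sum_{k=0}^{4} k_p_x * q * v^(k+1) = 0.10897
APV(future benefits) = 81251 * 0.10897 = 8853.9542
Life annuity-due factor ä_{x:5} = sum_{k=0}^{4} k_p_x * v^k = 4.164226
APV(future premiums) = 2318 * 4.164226 = 9652.6761
V = 8853.9542 - 9652.6761
= -798.7219


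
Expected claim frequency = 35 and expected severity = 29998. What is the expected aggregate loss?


E[S] = E[N] * E[X]
= 35 * 29998
= 1.0499e+06


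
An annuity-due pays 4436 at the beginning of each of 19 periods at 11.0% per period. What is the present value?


PV_due = PMT * (1-(1+i)^(-n))/i * (1+i)
PV_immediate = 34775.1091
PV_due = 34775.1091 * 1.11
= 38600.3711


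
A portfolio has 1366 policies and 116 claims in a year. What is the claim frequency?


frequency = claims / policies
= 116 / 1366
= 0.0849


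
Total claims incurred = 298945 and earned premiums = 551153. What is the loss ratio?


Loss ratio = claims / premiums
= 298945 / 551153
= 0.5424


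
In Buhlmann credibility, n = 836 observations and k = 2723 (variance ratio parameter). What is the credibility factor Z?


Z = n / (n + k)
= 836 / (836 + 2723)
= 836 / 3559
= 0.2349


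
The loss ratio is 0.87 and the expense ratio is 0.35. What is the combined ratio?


Combined ratio = loss ratio + expense ratio
= 0.87 + 0.35
= 1.22


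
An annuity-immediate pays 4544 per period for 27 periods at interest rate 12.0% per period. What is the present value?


PV = PMT * (1 - (1+i)^(-n)) / i
= 4544 * (1 - (1+0.12)^(-27)) / 0.12
= 4544 * (1 - 0.046894) / 0.12
= 4544 * 7.942554
= 36090.9631


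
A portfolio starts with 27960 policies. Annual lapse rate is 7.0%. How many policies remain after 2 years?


remaining = initial * (1 - lapse)^years
= 27960 * (1 - 0.07)^2
= 27960 * 0.8649
= 24182.604


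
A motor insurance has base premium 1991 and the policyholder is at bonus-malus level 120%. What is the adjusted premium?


adjusted = base * BM_level / 100
= 1991 * 120 / 100
= 1991 * 1.2
= 2389.2


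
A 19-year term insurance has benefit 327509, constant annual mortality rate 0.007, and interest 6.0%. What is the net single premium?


NSP = benefit * sum_{k=0}^{n-1} k_p_x * q * v^(k+1)
With constant q=0.007, v=0.943396
Sum = 0.074261
NSP = 327509 * 0.074261
= 24321.1059


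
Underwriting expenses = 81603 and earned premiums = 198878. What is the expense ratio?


Expense ratio = expenses / premiums
= 81603 / 198878
= 0.4103


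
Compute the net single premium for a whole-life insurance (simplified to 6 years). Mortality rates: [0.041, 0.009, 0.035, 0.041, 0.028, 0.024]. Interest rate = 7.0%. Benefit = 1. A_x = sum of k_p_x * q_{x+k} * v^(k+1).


v = 0.934579
Year 0: k_p_x=1.0, q=0.041, term=0.038318
Year 1: k_p_x=0.959, q=0.009, term=0.007539
Year 2: k_p_x=0.950369, q=0.035, term=0.027152
Year 3: k_p_x=0.917106, q=0.041, term=0.028686
Year 4: k_p_x=0.879505, q=0.028, term=0.017558
Year 5: k_p_x=0.854879, q=0.024, term=0.013671
A_x = 0.1329


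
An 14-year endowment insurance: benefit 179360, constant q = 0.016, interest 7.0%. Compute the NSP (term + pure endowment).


Term component = 23043.9325
Pure endowment = 14_p_x * v^14 * benefit = 0.797869 * 0.387817 * 179360 = 55498.863
NSP = 78542.7954


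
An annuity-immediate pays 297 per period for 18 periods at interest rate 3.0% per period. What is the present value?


PV = PMT * (1 - (1+i)^(-n)) / i
= 297 * (1 - (1+0.03)^(-18)) / 0.03
= 297 * (1 - 0.587395) / 0.03
= 297 * 13.753513
= 4084.7934


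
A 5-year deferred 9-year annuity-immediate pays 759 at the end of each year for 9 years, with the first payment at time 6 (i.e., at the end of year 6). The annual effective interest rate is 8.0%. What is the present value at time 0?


PV at time 5 of the 9-year annuity-immediate:
a_n = 759 * (1-(1+0.08)^(-9))/0.08 = 4741.3879
Discount back 5 years to time 0:
PV = 4741.3879 * (1+0.08)^(-5)
= 4741.3879 * 0.680583
= 3226.909


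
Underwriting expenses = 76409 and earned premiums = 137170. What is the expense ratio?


Expense ratio = expenses / premiums
= 76409 / 137170
= 0.557


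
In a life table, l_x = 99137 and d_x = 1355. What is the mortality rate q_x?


q_x = d_x / l_x
= 1355 / 99137
= 0.0137


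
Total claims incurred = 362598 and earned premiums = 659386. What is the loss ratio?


Loss ratio = claims / premiums
= 362598 / 659386
= 0.5499


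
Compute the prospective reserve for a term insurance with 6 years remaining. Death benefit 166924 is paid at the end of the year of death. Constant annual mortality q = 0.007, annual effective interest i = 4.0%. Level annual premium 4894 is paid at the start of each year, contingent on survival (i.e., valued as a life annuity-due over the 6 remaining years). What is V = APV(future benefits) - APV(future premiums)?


v = 1/(1+i) = 0.961538
APV(future benefits) per unit = sum_{k=0}^{5} k_p_x * q * v^(k+1) = 0.036088
APV(future benefits) = 166924 * 0.036088 = 6023.9049
Life annuity-due factor ä_{x:6} = sum_{k=0}^{5} k_p_x * v^k = 5.361603
APV(future premiums) = 4894 * 5.361603 = 26239.6833
V = 6023.9049 - 26239.6833
= -20215.7784


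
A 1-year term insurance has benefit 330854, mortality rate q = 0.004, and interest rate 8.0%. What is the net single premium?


NSP = benefit * q * v
v = 1/(1+i) = 0.925926
NSP = 330854 * 0.004 * 0.925926
= 1225.3852


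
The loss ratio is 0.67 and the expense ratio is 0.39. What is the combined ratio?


Combined ratio = loss ratio + expense ratio
= 0.67 + 0.39
= 1.06


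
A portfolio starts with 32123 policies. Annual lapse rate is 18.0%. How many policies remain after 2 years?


remaining = initial * (1 - lapse)^years
= 32123 * (1 - 0.18)^2
= 32123 * 0.6724
= 21599.5052


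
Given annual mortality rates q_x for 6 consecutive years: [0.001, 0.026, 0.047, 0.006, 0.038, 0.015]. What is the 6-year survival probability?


p_k = 1 - q_k for each year
Survival = product of (1 - q_k)
= 0.999 * 0.974 * 0.953 * 0.994 * 0.962 * 0.985
= 0.8734


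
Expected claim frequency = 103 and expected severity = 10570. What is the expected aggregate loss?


E[S] = E[N] * E[X]
= 103 * 10570
= 1.0887e+06


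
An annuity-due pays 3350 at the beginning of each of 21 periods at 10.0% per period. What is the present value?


PV_due = PMT * (1-(1+i)^(-n))/i * (1+i)
PV_immediate = 28973.1259
PV_due = 28973.1259 * 1.1
= 31870.4385


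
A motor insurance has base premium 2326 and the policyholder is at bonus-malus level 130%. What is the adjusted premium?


adjusted = base * BM_level / 100
= 2326 * 130 / 100
= 2326 * 1.3
= 3023.8


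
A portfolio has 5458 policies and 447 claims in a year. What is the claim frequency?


frequency = claims / policies
= 447 / 5458
= 0.0819


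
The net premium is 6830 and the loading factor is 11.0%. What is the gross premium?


Gross = net * (1 + loading)
= 6830 * (1 + 0.11)
= 6830 * 1.11
= 7581.3


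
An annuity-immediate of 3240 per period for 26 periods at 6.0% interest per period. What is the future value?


FV = PMT * ((1+i)^n - 1) / i
= 3240 * ((1.06)^26 - 1) / 0.06
= 3240 * (4.549383 - 1) / 0.06
= 191666.68


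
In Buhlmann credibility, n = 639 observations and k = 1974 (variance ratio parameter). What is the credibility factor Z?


Z = n / (n + k)
= 639 / (639 + 1974)
= 639 / 2613
= 0.2445


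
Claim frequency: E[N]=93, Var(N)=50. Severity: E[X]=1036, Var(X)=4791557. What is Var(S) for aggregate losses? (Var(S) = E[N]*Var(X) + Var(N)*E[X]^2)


Var(S) = E[N]*Var(X) + Var(N)*E[X]^2
= 93*4791557 + 50*1036^2
= 445614801 + 53664800
= 4.9928e+08


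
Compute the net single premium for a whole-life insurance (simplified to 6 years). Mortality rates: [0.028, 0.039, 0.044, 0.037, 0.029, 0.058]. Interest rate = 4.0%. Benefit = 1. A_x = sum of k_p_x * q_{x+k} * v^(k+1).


v = 0.961538
Year 0: k_p_x=1.0, q=0.028, term=0.026923
Year 1: k_p_x=0.972, q=0.039, term=0.035048
Year 2: k_p_x=0.934092, q=0.044, term=0.036538
Year 3: k_p_x=0.892992, q=0.037, term=0.028243
Year 4: k_p_x=0.859951, q=0.029, term=0.020498
Year 5: k_p_x=0.835013, q=0.058, term=0.038276
A_x = 0.1855


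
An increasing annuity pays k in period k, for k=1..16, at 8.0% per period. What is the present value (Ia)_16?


(Ia)_n = sum_{k=1}^{n} k * v^k, v = 1/(1+i)
v = 0.925926
Sum computed term by term:
(Ia)_16 = 61.1154


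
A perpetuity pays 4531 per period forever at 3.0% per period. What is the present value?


PV = PMT / i
= 4531 / 0.03
= 151033.3333


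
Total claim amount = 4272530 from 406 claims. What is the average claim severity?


severity = total / number
= 4272530 / 406
= 10523.4729


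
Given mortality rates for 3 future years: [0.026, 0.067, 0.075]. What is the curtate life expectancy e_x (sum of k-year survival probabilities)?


e_x = sum_{k=1}^{n} k_p_x
k_p_x values:
  1_p_x = 0.974
  2_p_x = 0.908742
  3_p_x = 0.840586
e_x = 2.7233


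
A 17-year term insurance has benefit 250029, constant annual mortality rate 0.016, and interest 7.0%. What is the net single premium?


NSP = benefit * sum_{k=0}^{n-1} k_p_x * q * v^(k+1)
With constant q=0.016, v=0.934579
Sum = 0.141274
NSP = 250029 * 0.141274
= 35322.5318


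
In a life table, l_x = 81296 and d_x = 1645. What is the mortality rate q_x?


q_x = d_x / l_x
= 1645 / 81296
= 0.0202


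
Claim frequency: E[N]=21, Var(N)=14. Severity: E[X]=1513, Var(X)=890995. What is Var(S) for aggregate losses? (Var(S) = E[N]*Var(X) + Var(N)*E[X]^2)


Var(S) = E[N]*Var(X) + Var(N)*E[X]^2
= 21*890995 + 14*1513^2
= 18710895 + 32048366
= 5.0759e+07


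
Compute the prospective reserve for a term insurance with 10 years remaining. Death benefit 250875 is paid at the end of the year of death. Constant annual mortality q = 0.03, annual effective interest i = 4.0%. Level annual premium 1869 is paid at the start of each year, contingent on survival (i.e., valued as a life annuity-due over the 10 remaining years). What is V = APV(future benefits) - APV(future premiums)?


v = 1/(1+i) = 0.961538
APV(future benefits) per unit = sum_{k=0}^{9} k_p_x * q * v^(k+1) = 0.215067
APV(future benefits) = 250875 * 0.215067 = 53954.8995
Life annuity-due factor ä_{x:10} = sum_{k=0}^{9} k_p_x * v^k = 7.455651
APV(future premiums) = 1869 * 7.455651 = 13934.6123
V = 53954.8995 - 13934.6123
= 40020.2873


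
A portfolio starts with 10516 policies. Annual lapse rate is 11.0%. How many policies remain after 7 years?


remaining = initial * (1 - lapse)^years
= 10516 * (1 - 0.11)^7
= 10516 * 0.442313
= 4651.3672


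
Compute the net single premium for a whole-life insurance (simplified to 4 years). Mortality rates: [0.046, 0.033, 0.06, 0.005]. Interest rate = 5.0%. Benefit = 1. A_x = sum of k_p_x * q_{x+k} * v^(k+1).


v = 0.952381
Year 0: k_p_x=1.0, q=0.046, term=0.04381
Year 1: k_p_x=0.954, q=0.033, term=0.028555
Year 2: k_p_x=0.922518, q=0.06, term=0.047814
Year 3: k_p_x=0.867167, q=0.005, term=0.003567
A_x = 0.1237


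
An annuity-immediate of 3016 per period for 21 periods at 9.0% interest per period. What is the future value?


FV = PMT * ((1+i)^n - 1) / i
= 3016 * ((1.09)^21 - 1) / 0.09
= 3016 * (6.108808 - 1) / 0.09
= 171201.8237


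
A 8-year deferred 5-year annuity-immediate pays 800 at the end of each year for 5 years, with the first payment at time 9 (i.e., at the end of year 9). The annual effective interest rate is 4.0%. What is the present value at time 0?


PV at time 8 of the 5-year annuity-immediate:
a_n = 800 * (1-(1+0.04)^(-5))/0.04 = 3561.4579
Discount back 8 years to time 0:
PV = 3561.4579 * (1+0.04)^(-8)
= 3561.4579 * 0.73069
= 2602.3224


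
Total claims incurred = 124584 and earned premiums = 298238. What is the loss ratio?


Loss ratio = claims / premiums
= 124584 / 298238
= 0.4177


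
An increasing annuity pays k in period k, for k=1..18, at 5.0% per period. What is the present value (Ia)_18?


(Ia)_n = sum_{k=1}^{n} k * v^k, v = 1/(1+i)
v = 0.952381
Sum computed term by term:
(Ia)_18 = 95.8939


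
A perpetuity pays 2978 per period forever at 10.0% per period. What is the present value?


PV = PMT / i
= 2978 / 0.1
= 29780.0


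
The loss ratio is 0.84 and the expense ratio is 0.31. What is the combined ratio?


Combined ratio = loss ratio + expense ratio
= 0.84 + 0.31
= 1.15


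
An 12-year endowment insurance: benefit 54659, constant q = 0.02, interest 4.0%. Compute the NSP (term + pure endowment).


Term component = 9289.6296
Pure endowment = 12_p_x * v^12 * benefit = 0.784717 * 0.624597 * 54659 = 26790.1113
NSP = 36079.7409


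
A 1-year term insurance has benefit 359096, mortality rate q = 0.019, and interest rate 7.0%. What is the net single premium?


NSP = benefit * q * v
v = 1/(1+i) = 0.934579
NSP = 359096 * 0.019 * 0.934579
= 6376.471


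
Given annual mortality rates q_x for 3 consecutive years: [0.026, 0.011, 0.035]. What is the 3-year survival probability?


p_k = 1 - q_k for each year
Survival = product of (1 - q_k)
= 0.974 * 0.989 * 0.965
= 0.9296


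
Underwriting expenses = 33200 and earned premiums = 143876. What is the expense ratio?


Expense ratio = expenses / premiums
= 33200 / 143876
= 0.2308


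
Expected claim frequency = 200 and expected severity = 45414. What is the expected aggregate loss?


E[S] = E[N] * E[X]
= 200 * 45414
= 9.0828e+06


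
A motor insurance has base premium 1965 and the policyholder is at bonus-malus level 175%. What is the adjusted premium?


adjusted = base * BM_level / 100
= 1965 * 175 / 100
= 1965 * 1.75
= 3438.75


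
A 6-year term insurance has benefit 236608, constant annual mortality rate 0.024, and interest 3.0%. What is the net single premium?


NSP = benefit * sum_{k=0}^{n-1} k_p_x * q * v^(k+1)
With constant q=0.024, v=0.970874
Sum = 0.122713
NSP = 236608 * 0.122713
= 29034.9597


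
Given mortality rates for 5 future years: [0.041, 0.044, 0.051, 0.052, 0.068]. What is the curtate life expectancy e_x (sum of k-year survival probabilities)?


e_x = sum_{k=1}^{n} k_p_x
k_p_x values:
  1_p_x = 0.959
  2_p_x = 0.916804
  3_p_x = 0.870047
  4_p_x = 0.824805
  5_p_x = 0.768718
e_x = 4.3394


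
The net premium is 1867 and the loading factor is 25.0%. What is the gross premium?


Gross = net * (1 + loading)
= 1867 * (1 + 0.25)
= 1867 * 1.25
= 2333.75


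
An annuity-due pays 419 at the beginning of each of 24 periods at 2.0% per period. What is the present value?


PV_due = PMT * (1-(1+i)^(-n))/i * (1+i)
PV_immediate = 7924.9348
PV_due = 7924.9348 * 1.02
= 8083.4335
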